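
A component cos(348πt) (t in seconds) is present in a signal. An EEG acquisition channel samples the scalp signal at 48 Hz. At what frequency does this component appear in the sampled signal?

ω = 348π rad/s → f = ω/(2π) = 174 Hz.
174 Hz mod fs = 30 Hz.
30 Hz > fs/2 = 24 Hz, folds to fs − 30 Hz = 18 Hz.

18 Hz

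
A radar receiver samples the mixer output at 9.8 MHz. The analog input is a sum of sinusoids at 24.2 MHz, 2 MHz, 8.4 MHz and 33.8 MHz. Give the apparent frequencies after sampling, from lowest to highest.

1.4 MHz, 2 MHz, 4.4 MHz, 4.6 MHz

fs/2 = 4.9 MHz.
24.2 MHz mod fs = 4.6 MHz.
4.6 MHz ≤ fs/2 = 4.9 MHz, appears at 4.6 MHz.
2 MHz ≤ fs/2 = 4.9 MHz, passes unchanged.
8.4 MHz > fs/2 = 4.9 MHz, folds to fs − 8.4 MHz = 1.4 MHz.
33.8 MHz mod fs = 4.4 MHz.
4.4 MHz ≤ fs/2 = 4.9 MHz, appears at 4.4 MHz.
Distinct values: {1.4 MHz, 2 MHz, 4.4 MHz, 4.6 MHz}.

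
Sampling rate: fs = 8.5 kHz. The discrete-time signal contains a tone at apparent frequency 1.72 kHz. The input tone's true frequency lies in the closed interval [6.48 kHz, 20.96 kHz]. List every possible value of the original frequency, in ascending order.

6.78 kHz, 10.22 kHz, 15.28 kHz, 18.72 kHz

Frequencies that alias to 1.72 kHz are k·fs ± 1.72 kHz for integer k ≥ 0.
k=0: 1.72 kHz.
k=1: 6.78 kHz, 10.22 kHz.
k=2: 15.28 kHz, 18.72 kHz.
k=3: 23.78 kHz, 27.22 kHz.
Within [6.48 kHz, 20.96 kHz]: 6.78 kHz, 10.22 kHz, 15.28 kHz, 18.72 kHz.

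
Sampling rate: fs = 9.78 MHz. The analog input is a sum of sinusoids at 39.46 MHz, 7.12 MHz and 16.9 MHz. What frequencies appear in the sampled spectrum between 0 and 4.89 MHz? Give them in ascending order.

fs/2 = 4.89 MHz.
39.46 MHz mod fs = 0.34 MHz.
0.34 MHz ≤ fs/2 = 4.89 MHz, appears at 0.34 MHz.
7.12 MHz > fs/2 = 4.89 MHz, folds to fs − 7.12 MHz = 2.66 MHz.
16.9 MHz mod fs = 7.12 MHz.
7.12 MHz > fs/2 = 4.89 MHz, folds to fs − 7.12 MHz = 2.66 MHz.
Distinct values: {0.34 MHz, 2.66 MHz}.

0.34 MHz, 2.66 MHz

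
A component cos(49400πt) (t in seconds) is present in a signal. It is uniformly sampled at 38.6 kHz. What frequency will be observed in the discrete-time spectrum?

ω = 49400π rad/s → f = ω/(2π) = 24700 Hz = 24.7 kHz.
24.7 kHz > fs/2 = 19.3 kHz, folds to fs − 24.7 kHz = 13.9 kHz.

13.9 kHz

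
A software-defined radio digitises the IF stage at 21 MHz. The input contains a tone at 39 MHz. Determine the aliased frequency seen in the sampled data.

39 MHz mod fs = 18 MHz.
18 MHz > fs/2 = 10.5 MHz, folds to fs − 18 MHz = 3 MHz.

3 MHz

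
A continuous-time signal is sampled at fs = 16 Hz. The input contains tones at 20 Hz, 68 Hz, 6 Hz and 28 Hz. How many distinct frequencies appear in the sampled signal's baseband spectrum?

2

fs/2 = 8 Hz.
20 Hz mod fs = 4 Hz.
4 Hz ≤ fs/2 = 8 Hz, appears at 4 Hz.
68 Hz mod fs = 4 Hz.
4 Hz ≤ fs/2 = 8 Hz, appears at 4 Hz.
6 Hz ≤ fs/2 = 8 Hz, passes unchanged.
28 Hz mod fs = 12 Hz.
12 Hz > fs/2 = 8 Hz, folds to fs − 12 Hz = 4 Hz.
Distinct values: {4 Hz, 6 Hz} → 2.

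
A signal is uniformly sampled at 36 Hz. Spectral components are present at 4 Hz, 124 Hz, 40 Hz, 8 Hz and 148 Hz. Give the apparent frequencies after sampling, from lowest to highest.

fs/2 = 18 Hz.
4 Hz ≤ fs/2 = 18 Hz, passes unchanged.
124 Hz mod fs = 16 Hz.
16 Hz ≤ fs/2 = 18 Hz, appears at 16 Hz.
40 Hz mod fs = 4 Hz.
4 Hz ≤ fs/2 = 18 Hz, appears at 4 Hz.
8 Hz ≤ fs/2 = 18 Hz, passes unchanged.
148 Hz mod fs = 4 Hz.
4 Hz ≤ fs/2 = 18 Hz, appears at 4 Hz.
Distinct values: {4 Hz, 8 Hz, 16 Hz}.

4 Hz, 8 Hz, 16 Hz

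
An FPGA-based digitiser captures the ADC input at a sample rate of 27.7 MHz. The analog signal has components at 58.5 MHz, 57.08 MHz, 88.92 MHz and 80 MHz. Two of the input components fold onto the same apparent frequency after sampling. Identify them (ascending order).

58.5 MHz, 80 MHz

fs/2 = 13.85 MHz.
58.5 MHz mod fs = 3.1 MHz.
3.1 MHz ≤ fs/2 = 13.85 MHz, appears at 3.1 MHz.
57.08 MHz mod fs = 1.68 MHz.
1.68 MHz ≤ fs/2 = 13.85 MHz, appears at 1.68 MHz.
88.92 MHz mod fs = 5.82 MHz.
5.82 MHz ≤ fs/2 = 13.85 MHz, appears at 5.82 MHz.
80 MHz mod fs = 24.6 MHz.
24.6 MHz > fs/2 = 13.85 MHz, folds to fs − 24.6 MHz = 3.1 MHz.
58.5 MHz and 80 MHz both map to 3.1 MHz.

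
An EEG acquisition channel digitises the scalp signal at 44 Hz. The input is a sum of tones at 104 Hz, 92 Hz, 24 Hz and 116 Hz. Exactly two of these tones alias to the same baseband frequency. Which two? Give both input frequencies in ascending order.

fs/2 = 22 Hz.
104 Hz mod fs = 16 Hz.
16 Hz ≤ fs/2 = 22 Hz, appears at 16 Hz.
92 Hz mod fs = 4 Hz.
4 Hz ≤ fs/2 = 22 Hz, appears at 4 Hz.
24 Hz > fs/2 = 22 Hz, folds to fs − 24 Hz = 20 Hz.
116 Hz mod fs = 28 Hz.
28 Hz > fs/2 = 22 Hz, folds to fs − 28 Hz = 16 Hz.
104 Hz and 116 Hz both map to 16 Hz.

104 Hz, 116 Hz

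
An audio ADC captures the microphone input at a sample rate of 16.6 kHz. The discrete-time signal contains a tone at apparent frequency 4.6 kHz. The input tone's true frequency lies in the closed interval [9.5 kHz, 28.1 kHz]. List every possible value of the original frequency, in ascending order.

Frequencies that alias to 4.6 kHz are k·fs ± 4.6 kHz for integer k ≥ 0.
k=0: 4.6 kHz.
k=1: 12 kHz, 21.2 kHz.
k=2: 28.6 kHz, 37.8 kHz.
Within [9.5 kHz, 28.1 kHz]: 12 kHz, 21.2 kHz.

12 kHz, 21.2 kHz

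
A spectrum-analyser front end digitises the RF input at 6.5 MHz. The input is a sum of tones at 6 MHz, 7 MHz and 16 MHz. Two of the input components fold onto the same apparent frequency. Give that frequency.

fs/2 = 3.25 MHz.
6 MHz > fs/2 = 3.25 MHz, folds to fs − 6 MHz = 0.5 MHz.
7 MHz mod fs = 0.5 MHz.
0.5 MHz ≤ fs/2 = 3.25 MHz, appears at 0.5 MHz.
16 MHz mod fs = 3 MHz.
3 MHz ≤ fs/2 = 3.25 MHz, appears at 3 MHz.
6 MHz and 7 MHz both map to 0.5 MHz.

0.5 MHz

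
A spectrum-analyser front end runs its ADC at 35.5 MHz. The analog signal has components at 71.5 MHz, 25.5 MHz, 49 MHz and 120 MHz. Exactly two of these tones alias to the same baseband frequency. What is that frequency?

13.5 MHz

fs/2 = 17.75 MHz.
71.5 MHz mod fs = 0.5 MHz.
0.5 MHz ≤ fs/2 = 17.75 MHz, appears at 0.5 MHz.
25.5 MHz > fs/2 = 17.75 MHz, folds to fs − 25.5 MHz = 10 MHz.
49 MHz mod fs = 13.5 MHz.
13.5 MHz ≤ fs/2 = 17.75 MHz, appears at 13.5 MHz.
120 MHz mod fs = 13.5 MHz.
13.5 MHz ≤ fs/2 = 17.75 MHz, appears at 13.5 MHz.
49 MHz and 120 MHz both map to 13.5 MHz.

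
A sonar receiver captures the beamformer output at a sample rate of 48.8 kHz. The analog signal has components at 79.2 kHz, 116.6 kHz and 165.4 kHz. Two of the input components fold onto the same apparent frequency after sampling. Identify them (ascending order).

116.6 kHz, 165.4 kHz

fs/2 = 24.4 kHz.
79.2 kHz mod fs = 30.4 kHz.
30.4 kHz > fs/2 = 24.4 kHz, folds to fs − 30.4 kHz = 18.4 kHz.
116.6 kHz mod fs = 19 kHz.
19 kHz ≤ fs/2 = 24.4 kHz, appears at 19 kHz.
165.4 kHz mod fs = 19 kHz.
19 kHz ≤ fs/2 = 24.4 kHz, appears at 19 kHz.
116.6 kHz and 165.4 kHz both map to 19 kHz.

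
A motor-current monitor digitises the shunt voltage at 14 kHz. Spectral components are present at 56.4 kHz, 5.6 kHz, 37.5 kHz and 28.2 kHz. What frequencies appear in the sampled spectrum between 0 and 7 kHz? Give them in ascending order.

fs/2 = 7 kHz.
56.4 kHz mod fs = 0.4 kHz.
0.4 kHz ≤ fs/2 = 7 kHz, appears at 0.4 kHz.
5.6 kHz ≤ fs/2 = 7 kHz, passes unchanged.
37.5 kHz mod fs = 9.5 kHz.
9.5 kHz > fs/2 = 7 kHz, folds to fs − 9.5 kHz = 4.5 kHz.
28.2 kHz mod fs = 0.2 kHz.
0.2 kHz ≤ fs/2 = 7 kHz, appears at 0.2 kHz.
Distinct values: {0.2 kHz, 0.4 kHz, 4.5 kHz, 5.6 kHz}.

0.2 kHz, 0.4 kHz, 4.5 kHz, 5.6 kHz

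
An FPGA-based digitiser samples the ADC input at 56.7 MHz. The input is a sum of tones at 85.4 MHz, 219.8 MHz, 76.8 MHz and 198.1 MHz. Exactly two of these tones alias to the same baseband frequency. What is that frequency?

28 MHz

fs/2 = 28.35 MHz.
85.4 MHz mod fs = 28.7 MHz.
28.7 MHz > fs/2 = 28.35 MHz, folds to fs − 28.7 MHz = 28 MHz.
219.8 MHz mod fs = 49.7 MHz.
49.7 MHz > fs/2 = 28.35 MHz, folds to fs − 49.7 MHz = 7 MHz.
76.8 MHz mod fs = 20.1 MHz.
20.1 MHz ≤ fs/2 = 28.35 MHz, appears at 20.1 MHz.
198.1 MHz mod fs = 28 MHz.
28 MHz ≤ fs/2 = 28.35 MHz, appears at 28 MHz.
85.4 MHz and 198.1 MHz both map to 28 MHz.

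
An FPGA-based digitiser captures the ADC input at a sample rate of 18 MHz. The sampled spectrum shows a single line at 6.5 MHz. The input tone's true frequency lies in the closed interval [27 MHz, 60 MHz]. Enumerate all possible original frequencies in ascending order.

Frequencies that alias to 6.5 MHz are k·fs ± 6.5 MHz for integer k ≥ 0.
k=0: 6.5 MHz.
k=1: 11.5 MHz, 24.5 MHz.
k=2: 29.5 MHz, 42.5 MHz.
k=3: 47.5 MHz, 60.5 MHz.
k=4: 65.5 MHz, 78.5 MHz.
Within [27 MHz, 60 MHz]: 29.5 MHz, 42.5 MHz, 47.5 MHz.

29.5 MHz, 42.5 MHz, 47.5 MHz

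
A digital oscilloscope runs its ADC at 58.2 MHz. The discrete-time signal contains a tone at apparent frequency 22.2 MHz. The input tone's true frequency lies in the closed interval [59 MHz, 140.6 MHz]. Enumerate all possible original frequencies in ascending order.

Frequencies that alias to 22.2 MHz are k·fs ± 22.2 MHz for integer k ≥ 0.
k=0: 22.2 MHz.
k=1: 36 MHz, 80.4 MHz.
k=2: 94.2 MHz, 138.6 MHz.
k=3: 152.4 MHz, 196.8 MHz.
Within [59 MHz, 140.6 MHz]: 80.4 MHz, 94.2 MHz, 138.6 MHz.

80.4 MHz, 94.2 MHz, 138.6 MHz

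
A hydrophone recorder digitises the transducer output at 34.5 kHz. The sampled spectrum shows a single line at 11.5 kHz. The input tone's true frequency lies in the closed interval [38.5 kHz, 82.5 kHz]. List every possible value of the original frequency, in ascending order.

46 kHz, 57.5 kHz, 80.5 kHz

Frequencies that alias to 11.5 kHz are k·fs ± 11.5 kHz for integer k ≥ 0.
k=0: 11.5 kHz.
k=1: 23 kHz, 46 kHz.
k=2: 57.5 kHz, 80.5 kHz.
k=3: 92 kHz, 115 kHz.
Within [38.5 kHz, 82.5 kHz]: 46 kHz, 57.5 kHz, 80.5 kHz.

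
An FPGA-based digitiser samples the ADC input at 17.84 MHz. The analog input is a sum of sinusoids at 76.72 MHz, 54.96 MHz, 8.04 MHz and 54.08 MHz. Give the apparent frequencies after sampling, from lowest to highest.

0.56 MHz, 1.44 MHz, 5.36 MHz, 8.04 MHz

fs/2 = 8.92 MHz.
76.72 MHz mod fs = 5.36 MHz.
5.36 MHz ≤ fs/2 = 8.92 MHz, appears at 5.36 MHz.
54.96 MHz mod fs = 1.44 MHz.
1.44 MHz ≤ fs/2 = 8.92 MHz, appears at 1.44 MHz.
8.04 MHz ≤ fs/2 = 8.92 MHz, passes unchanged.
54.08 MHz mod fs = 0.56 MHz.
0.56 MHz ≤ fs/2 = 8.92 MHz, appears at 0.56 MHz.
Distinct values: {0.56 MHz, 1.44 MHz, 5.36 MHz, 8.04 MHz}.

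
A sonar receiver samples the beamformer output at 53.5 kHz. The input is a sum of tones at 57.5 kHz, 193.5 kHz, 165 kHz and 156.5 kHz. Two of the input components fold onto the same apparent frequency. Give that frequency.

fs/2 = 26.75 kHz.
57.5 kHz mod fs = 4 kHz.
4 kHz ≤ fs/2 = 26.75 kHz, appears at 4 kHz.
193.5 kHz mod fs = 33 kHz.
33 kHz > fs/2 = 26.75 kHz, folds to fs − 33 kHz = 20.5 kHz.
165 kHz mod fs = 4.5 kHz.
4.5 kHz ≤ fs/2 = 26.75 kHz, appears at 4.5 kHz.
156.5 kHz mod fs = 49.5 kHz.
49.5 kHz > fs/2 = 26.75 kHz, folds to fs − 49.5 kHz = 4 kHz.
57.5 kHz and 156.5 kHz both map to 4 kHz.

4 kHz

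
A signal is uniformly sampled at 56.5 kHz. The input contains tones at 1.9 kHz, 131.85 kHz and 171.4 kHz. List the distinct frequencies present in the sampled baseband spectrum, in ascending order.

1.9 kHz, 18.85 kHz

fs/2 = 28.25 kHz.
1.9 kHz ≤ fs/2 = 28.25 kHz, passes unchanged.
131.85 kHz mod fs = 18.85 kHz.
18.85 kHz ≤ fs/2 = 28.25 kHz, appears at 18.85 kHz.
171.4 kHz mod fs = 1.9 kHz.
1.9 kHz ≤ fs/2 = 28.25 kHz, appears at 1.9 kHz.
Distinct values: {1.9 kHz, 18.85 kHz}.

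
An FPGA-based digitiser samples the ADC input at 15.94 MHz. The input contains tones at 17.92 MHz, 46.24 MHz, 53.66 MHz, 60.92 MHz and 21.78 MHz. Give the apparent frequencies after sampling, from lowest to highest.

fs/2 = 7.97 MHz.
17.92 MHz mod fs = 1.98 MHz.
1.98 MHz ≤ fs/2 = 7.97 MHz, appears at 1.98 MHz.
46.24 MHz mod fs = 14.36 MHz.
14.36 MHz > fs/2 = 7.97 MHz, folds to fs − 14.36 MHz = 1.58 MHz.
53.66 MHz mod fs = 5.84 MHz.
5.84 MHz ≤ fs/2 = 7.97 MHz, appears at 5.84 MHz.
60.92 MHz mod fs = 13.1 MHz.
13.1 MHz > fs/2 = 7.97 MHz, folds to fs − 13.1 MHz = 2.84 MHz.
21.78 MHz mod fs = 5.84 MHz.
5.84 MHz ≤ fs/2 = 7.97 MHz, appears at 5.84 MHz.
Distinct values: {1.58 MHz, 1.98 MHz, 2.84 MHz, 5.84 MHz}.

1.58 MHz, 1.98 MHz, 2.84 MHz, 5.84 MHz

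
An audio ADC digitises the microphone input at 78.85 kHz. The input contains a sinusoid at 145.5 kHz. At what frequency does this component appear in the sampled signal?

145.5 kHz mod fs = 66.65 kHz.
66.65 kHz > fs/2 = 39.425 kHz, folds to fs − 66.65 kHz = 12.2 kHz.

12.2 kHz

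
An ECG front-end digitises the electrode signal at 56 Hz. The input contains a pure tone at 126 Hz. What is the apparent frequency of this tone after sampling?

126 Hz mod fs = 14 Hz.
14 Hz ≤ fs/2 = 28 Hz, appears at 14 Hz.

14 Hz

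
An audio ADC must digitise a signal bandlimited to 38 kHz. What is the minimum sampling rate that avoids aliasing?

Nyquist rate = 2 × 38 kHz = 76 kHz.

76 kHz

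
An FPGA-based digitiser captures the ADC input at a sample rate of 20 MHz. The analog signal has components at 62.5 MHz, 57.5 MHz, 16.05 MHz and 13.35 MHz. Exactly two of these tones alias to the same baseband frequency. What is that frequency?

2.5 MHz

fs/2 = 10 MHz.
62.5 MHz mod fs = 2.5 MHz.
2.5 MHz ≤ fs/2 = 10 MHz, appears at 2.5 MHz.
57.5 MHz mod fs = 17.5 MHz.
17.5 MHz > fs/2 = 10 MHz, folds to fs − 17.5 MHz = 2.5 MHz.
16.05 MHz > fs/2 = 10 MHz, folds to fs − 16.05 MHz = 3.95 MHz.
13.35 MHz > fs/2 = 10 MHz, folds to fs − 13.35 MHz = 6.65 MHz.
57.5 MHz and 62.5 MHz both map to 2.5 MHz.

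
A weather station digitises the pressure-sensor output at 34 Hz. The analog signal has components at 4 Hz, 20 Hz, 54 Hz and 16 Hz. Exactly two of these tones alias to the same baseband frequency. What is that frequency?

fs/2 = 17 Hz.
4 Hz ≤ fs/2 = 17 Hz, passes unchanged.
20 Hz > fs/2 = 17 Hz, folds to fs − 20 Hz = 14 Hz.
54 Hz mod fs = 20 Hz.
20 Hz > fs/2 = 17 Hz, folds to fs − 20 Hz = 14 Hz.
16 Hz ≤ fs/2 = 17 Hz, passes unchanged.
20 Hz and 54 Hz both map to 14 Hz.

14 Hz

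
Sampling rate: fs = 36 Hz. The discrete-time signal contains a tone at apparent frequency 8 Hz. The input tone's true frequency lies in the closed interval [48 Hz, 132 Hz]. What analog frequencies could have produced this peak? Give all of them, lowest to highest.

Frequencies that alias to 8 Hz are k·fs ± 8 Hz for integer k ≥ 0.
k=0: 8 Hz.
k=1: 28 Hz, 44 Hz.
k=2: 64 Hz, 80 Hz.
k=3: 100 Hz, 116 Hz.
k=4: 136 Hz, 152 Hz.
Within [48 Hz, 132 Hz]: 64 Hz, 80 Hz, 100 Hz, 116 Hz.

64 Hz, 80 Hz, 100 Hz, 116 Hz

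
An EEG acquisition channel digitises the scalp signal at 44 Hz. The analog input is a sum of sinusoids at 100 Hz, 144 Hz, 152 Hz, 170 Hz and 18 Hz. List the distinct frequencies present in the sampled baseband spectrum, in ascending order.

6 Hz, 12 Hz, 18 Hz, 20 Hz

fs/2 = 22 Hz.
100 Hz mod fs = 12 Hz.
12 Hz ≤ fs/2 = 22 Hz, appears at 12 Hz.
144 Hz mod fs = 12 Hz.
12 Hz ≤ fs/2 = 22 Hz, appears at 12 Hz.
152 Hz mod fs = 20 Hz.
20 Hz ≤ fs/2 = 22 Hz, appears at 20 Hz.
170 Hz mod fs = 38 Hz.
38 Hz > fs/2 = 22 Hz, folds to fs − 38 Hz = 6 Hz.
18 Hz ≤ fs/2 = 22 Hz, passes unchanged.
Distinct values: {6 Hz, 12 Hz, 18 Hz, 20 Hz}.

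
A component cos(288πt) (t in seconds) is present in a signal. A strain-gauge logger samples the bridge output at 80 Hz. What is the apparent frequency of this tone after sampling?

16 Hz

ω = 288π rad/s → f = ω/(2π) = 144 Hz.
144 Hz mod fs = 64 Hz.
64 Hz > fs/2 = 40 Hz, folds to fs − 64 Hz = 16 Hz.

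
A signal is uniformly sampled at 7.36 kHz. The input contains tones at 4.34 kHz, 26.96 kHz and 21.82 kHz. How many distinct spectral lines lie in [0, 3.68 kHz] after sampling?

3

fs/2 = 3.68 kHz.
4.34 kHz > fs/2 = 3.68 kHz, folds to fs − 4.34 kHz = 3.02 kHz.
26.96 kHz mod fs = 4.88 kHz.
4.88 kHz > fs/2 = 3.68 kHz, folds to fs − 4.88 kHz = 2.48 kHz.
21.82 kHz mod fs = 7.1 kHz.
7.1 kHz > fs/2 = 3.68 kHz, folds to fs − 7.1 kHz = 0.26 kHz.
Distinct values: {0.26 kHz, 2.48 kHz, 3.02 kHz} → 3.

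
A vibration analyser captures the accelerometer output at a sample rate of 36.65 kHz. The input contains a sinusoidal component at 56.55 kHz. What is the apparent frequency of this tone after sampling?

56.55 kHz mod fs = 19.9 kHz.
19.9 kHz > fs/2 = 18.325 kHz, folds to fs − 19.9 kHz = 16.75 kHz.

16.75 kHz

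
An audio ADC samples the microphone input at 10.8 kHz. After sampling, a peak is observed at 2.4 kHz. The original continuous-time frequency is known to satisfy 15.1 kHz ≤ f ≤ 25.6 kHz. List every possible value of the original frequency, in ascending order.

19.2 kHz, 24 kHz

Frequencies that alias to 2.4 kHz are k·fs ± 2.4 kHz for integer k ≥ 0.
k=0: 2.4 kHz.
k=1: 8.4 kHz, 13.2 kHz.
k=2: 19.2 kHz, 24 kHz.
k=3: 30 kHz, 34.8 kHz.
Within [15.1 kHz, 25.6 kHz]: 19.2 kHz, 24 kHz.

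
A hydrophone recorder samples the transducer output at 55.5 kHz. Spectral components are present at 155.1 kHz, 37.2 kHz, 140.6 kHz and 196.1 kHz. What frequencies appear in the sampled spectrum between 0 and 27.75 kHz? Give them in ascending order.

11.4 kHz, 18.3 kHz, 25.9 kHz

fs/2 = 27.75 kHz.
155.1 kHz mod fs = 44.1 kHz.
44.1 kHz > fs/2 = 27.75 kHz, folds to fs − 44.1 kHz = 11.4 kHz.
37.2 kHz > fs/2 = 27.75 kHz, folds to fs − 37.2 kHz = 18.3 kHz.
140.6 kHz mod fs = 29.6 kHz.
29.6 kHz > fs/2 = 27.75 kHz, folds to fs − 29.6 kHz = 25.9 kHz.
196.1 kHz mod fs = 29.6 kHz.
29.6 kHz > fs/2 = 27.75 kHz, folds to fs − 29.6 kHz = 25.9 kHz.
Distinct values: {11.4 kHz, 18.3 kHz, 25.9 kHz}.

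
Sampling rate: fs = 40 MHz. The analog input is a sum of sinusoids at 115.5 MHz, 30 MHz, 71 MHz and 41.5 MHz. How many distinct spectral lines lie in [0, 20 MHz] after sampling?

4

fs/2 = 20 MHz.
115.5 MHz mod fs = 35.5 MHz.
35.5 MHz > fs/2 = 20 MHz, folds to fs − 35.5 MHz = 4.5 MHz.
30 MHz > fs/2 = 20 MHz, folds to fs − 30 MHz = 10 MHz.
71 MHz mod fs = 31 MHz.
31 MHz > fs/2 = 20 MHz, folds to fs − 31 MHz = 9 MHz.
41.5 MHz mod fs = 1.5 MHz.
1.5 MHz ≤ fs/2 = 20 MHz, appears at 1.5 MHz.
Distinct values: {1.5 MHz, 4.5 MHz, 9 MHz, 10 MHz} → 4.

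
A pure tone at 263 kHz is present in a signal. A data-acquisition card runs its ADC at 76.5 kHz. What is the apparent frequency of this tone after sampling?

263 kHz mod fs = 33.5 kHz.
33.5 kHz ≤ fs/2 = 38.25 kHz, appears at 33.5 kHz.

33.5 kHz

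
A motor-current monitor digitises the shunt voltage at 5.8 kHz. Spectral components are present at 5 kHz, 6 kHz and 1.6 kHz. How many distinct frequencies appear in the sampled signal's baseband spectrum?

fs/2 = 2.9 kHz.
5 kHz > fs/2 = 2.9 kHz, folds to fs − 5 kHz = 0.8 kHz.
6 kHz mod fs = 0.2 kHz.
0.2 kHz ≤ fs/2 = 2.9 kHz, appears at 0.2 kHz.
1.6 kHz ≤ fs/2 = 2.9 kHz, passes unchanged.
Distinct values: {0.2 kHz, 0.8 kHz, 1.6 kHz} → 3.

3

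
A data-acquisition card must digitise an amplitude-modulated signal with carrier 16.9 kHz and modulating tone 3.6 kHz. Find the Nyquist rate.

41 kHz

AM sidebands sit at fc ± fm = 13.3 kHz and 20.5 kHz.
Highest-frequency component: 20.5 kHz.
Nyquist rate = 2 × 20.5 kHz = 41 kHz.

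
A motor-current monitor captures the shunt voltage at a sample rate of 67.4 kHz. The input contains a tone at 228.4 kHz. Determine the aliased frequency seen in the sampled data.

26.2 kHz

228.4 kHz mod fs = 26.2 kHz.
26.2 kHz ≤ fs/2 = 33.7 kHz, appears at 26.2 kHz.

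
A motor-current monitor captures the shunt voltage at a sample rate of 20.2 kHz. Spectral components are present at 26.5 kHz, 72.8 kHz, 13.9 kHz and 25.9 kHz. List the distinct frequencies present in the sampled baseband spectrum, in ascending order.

5.7 kHz, 6.3 kHz, 8 kHz

fs/2 = 10.1 kHz.
26.5 kHz mod fs = 6.3 kHz.
6.3 kHz ≤ fs/2 = 10.1 kHz, appears at 6.3 kHz.
72.8 kHz mod fs = 12.2 kHz.
12.2 kHz > fs/2 = 10.1 kHz, folds to fs − 12.2 kHz = 8 kHz.
13.9 kHz > fs/2 = 10.1 kHz, folds to fs − 13.9 kHz = 6.3 kHz.
25.9 kHz mod fs = 5.7 kHz.
5.7 kHz ≤ fs/2 = 10.1 kHz, appears at 5.7 kHz.
Distinct values: {5.7 kHz, 6.3 kHz, 8 kHz}.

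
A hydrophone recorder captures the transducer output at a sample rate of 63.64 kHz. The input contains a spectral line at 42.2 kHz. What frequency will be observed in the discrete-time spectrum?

42.2 kHz > fs/2 = 31.82 kHz, folds to fs − 42.2 kHz = 21.44 kHz.

21.44 kHz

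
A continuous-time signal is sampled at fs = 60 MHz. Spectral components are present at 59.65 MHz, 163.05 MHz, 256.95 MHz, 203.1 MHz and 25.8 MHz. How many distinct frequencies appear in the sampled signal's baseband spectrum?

4

fs/2 = 30 MHz.
59.65 MHz > fs/2 = 30 MHz, folds to fs − 59.65 MHz = 0.35 MHz.
163.05 MHz mod fs = 43.05 MHz.
43.05 MHz > fs/2 = 30 MHz, folds to fs − 43.05 MHz = 16.95 MHz.
256.95 MHz mod fs = 16.95 MHz.
16.95 MHz ≤ fs/2 = 30 MHz, appears at 16.95 MHz.
203.1 MHz mod fs = 23.1 MHz.
23.1 MHz ≤ fs/2 = 30 MHz, appears at 23.1 MHz.
25.8 MHz ≤ fs/2 = 30 MHz, passes unchanged.
Distinct values: {0.35 MHz, 16.95 MHz, 23.1 MHz, 25.8 MHz} → 4.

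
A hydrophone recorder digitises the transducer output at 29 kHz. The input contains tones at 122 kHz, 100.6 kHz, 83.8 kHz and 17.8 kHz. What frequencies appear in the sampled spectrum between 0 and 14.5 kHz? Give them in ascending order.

fs/2 = 14.5 kHz.
122 kHz mod fs = 6 kHz.
6 kHz ≤ fs/2 = 14.5 kHz, appears at 6 kHz.
100.6 kHz mod fs = 13.6 kHz.
13.6 kHz ≤ fs/2 = 14.5 kHz, appears at 13.6 kHz.
83.8 kHz mod fs = 25.8 kHz.
25.8 kHz > fs/2 = 14.5 kHz, folds to fs − 25.8 kHz = 3.2 kHz.
17.8 kHz > fs/2 = 14.5 kHz, folds to fs − 17.8 kHz = 11.2 kHz.
Distinct values: {3.2 kHz, 6 kHz, 11.2 kHz, 13.6 kHz}.

3.2 kHz, 6 kHz, 11.2 kHz, 13.6 kHz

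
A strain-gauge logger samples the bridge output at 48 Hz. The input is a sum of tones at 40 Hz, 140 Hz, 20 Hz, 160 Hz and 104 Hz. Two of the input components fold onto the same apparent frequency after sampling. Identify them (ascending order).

fs/2 = 24 Hz.
40 Hz > fs/2 = 24 Hz, folds to fs − 40 Hz = 8 Hz.
140 Hz mod fs = 44 Hz.
44 Hz > fs/2 = 24 Hz, folds to fs − 44 Hz = 4 Hz.
20 Hz ≤ fs/2 = 24 Hz, passes unchanged.
160 Hz mod fs = 16 Hz.
16 Hz ≤ fs/2 = 24 Hz, appears at 16 Hz.
104 Hz mod fs = 8 Hz.
8 Hz ≤ fs/2 = 24 Hz, appears at 8 Hz.
40 Hz and 104 Hz both map to 8 Hz.

40 Hz, 104 Hz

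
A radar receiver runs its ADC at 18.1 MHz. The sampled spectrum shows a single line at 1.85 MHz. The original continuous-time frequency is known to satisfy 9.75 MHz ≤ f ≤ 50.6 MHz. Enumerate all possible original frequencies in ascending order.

16.25 MHz, 19.95 MHz, 34.35 MHz, 38.05 MHz

Frequencies that alias to 1.85 MHz are k·fs ± 1.85 MHz for integer k ≥ 0.
k=0: 1.85 MHz.
k=1: 16.25 MHz, 19.95 MHz.
k=2: 34.35 MHz, 38.05 MHz.
k=3: 52.45 MHz, 56.15 MHz.
Within [9.75 MHz, 50.6 MHz]: 16.25 MHz, 19.95 MHz, 34.35 MHz, 38.05 MHz.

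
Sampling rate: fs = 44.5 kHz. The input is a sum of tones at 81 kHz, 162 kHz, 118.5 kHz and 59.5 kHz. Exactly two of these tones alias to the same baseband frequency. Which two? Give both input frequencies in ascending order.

59.5 kHz, 118.5 kHz

fs/2 = 22.25 kHz.
81 kHz mod fs = 36.5 kHz.
36.5 kHz > fs/2 = 22.25 kHz, folds to fs − 36.5 kHz = 8 kHz.
162 kHz mod fs = 28.5 kHz.
28.5 kHz > fs/2 = 22.25 kHz, folds to fs − 28.5 kHz = 16 kHz.
118.5 kHz mod fs = 29.5 kHz.
29.5 kHz > fs/2 = 22.25 kHz, folds to fs − 29.5 kHz = 15 kHz.
59.5 kHz mod fs = 15 kHz.
15 kHz ≤ fs/2 = 22.25 kHz, appears at 15 kHz.
59.5 kHz and 118.5 kHz both map to 15 kHz.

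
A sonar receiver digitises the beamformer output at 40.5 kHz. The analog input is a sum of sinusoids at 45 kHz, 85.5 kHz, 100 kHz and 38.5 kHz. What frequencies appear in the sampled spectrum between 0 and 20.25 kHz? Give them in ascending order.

2 kHz, 4.5 kHz, 19 kHz

fs/2 = 20.25 kHz.
45 kHz mod fs = 4.5 kHz.
4.5 kHz ≤ fs/2 = 20.25 kHz, appears at 4.5 kHz.
85.5 kHz mod fs = 4.5 kHz.
4.5 kHz ≤ fs/2 = 20.25 kHz, appears at 4.5 kHz.
100 kHz mod fs = 19 kHz.
19 kHz ≤ fs/2 = 20.25 kHz, appears at 19 kHz.
38.5 kHz > fs/2 = 20.25 kHz, folds to fs − 38.5 kHz = 2 kHz.
Distinct values: {2 kHz, 4.5 kHz, 19 kHz}.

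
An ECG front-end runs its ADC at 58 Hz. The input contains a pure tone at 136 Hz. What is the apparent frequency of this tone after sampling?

20 Hz

136 Hz mod fs = 20 Hz.
20 Hz ≤ fs/2 = 29 Hz, appears at 20 Hz.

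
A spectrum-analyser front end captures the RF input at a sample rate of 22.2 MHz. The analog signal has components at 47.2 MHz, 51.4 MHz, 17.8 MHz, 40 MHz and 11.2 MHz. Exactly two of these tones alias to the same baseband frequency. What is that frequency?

fs/2 = 11.1 MHz.
47.2 MHz mod fs = 2.8 MHz.
2.8 MHz ≤ fs/2 = 11.1 MHz, appears at 2.8 MHz.
51.4 MHz mod fs = 7 MHz.
7 MHz ≤ fs/2 = 11.1 MHz, appears at 7 MHz.
17.8 MHz > fs/2 = 11.1 MHz, folds to fs − 17.8 MHz = 4.4 MHz.
40 MHz mod fs = 17.8 MHz.
17.8 MHz > fs/2 = 11.1 MHz, folds to fs − 17.8 MHz = 4.4 MHz.
11.2 MHz > fs/2 = 11.1 MHz, folds to fs − 11.2 MHz = 11 MHz.
17.8 MHz and 40 MHz both map to 4.4 MHz.

4.4 MHz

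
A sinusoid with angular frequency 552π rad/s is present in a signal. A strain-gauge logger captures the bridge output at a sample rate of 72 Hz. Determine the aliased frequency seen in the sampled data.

ω = 552π rad/s → f = ω/(2π) = 276 Hz.
276 Hz mod fs = 60 Hz.
60 Hz > fs/2 = 36 Hz, folds to fs − 60 Hz = 12 Hz.

12 Hz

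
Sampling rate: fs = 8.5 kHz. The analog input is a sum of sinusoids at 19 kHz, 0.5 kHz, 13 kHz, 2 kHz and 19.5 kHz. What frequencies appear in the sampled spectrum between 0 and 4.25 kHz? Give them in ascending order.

fs/2 = 4.25 kHz.
19 kHz mod fs = 2 kHz.
2 kHz ≤ fs/2 = 4.25 kHz, appears at 2 kHz.
0.5 kHz ≤ fs/2 = 4.25 kHz, passes unchanged.
13 kHz mod fs = 4.5 kHz.
4.5 kHz > fs/2 = 4.25 kHz, folds to fs − 4.5 kHz = 4 kHz.
2 kHz ≤ fs/2 = 4.25 kHz, passes unchanged.
19.5 kHz mod fs = 2.5 kHz.
2.5 kHz ≤ fs/2 = 4.25 kHz, appears at 2.5 kHz.
Distinct values: {0.5 kHz, 2 kHz, 2.5 kHz, 4 kHz}.

0.5 kHz, 2 kHz, 2.5 kHz, 4 kHz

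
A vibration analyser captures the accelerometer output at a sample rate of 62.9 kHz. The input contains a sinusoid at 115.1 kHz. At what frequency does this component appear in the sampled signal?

115.1 kHz mod fs = 52.2 kHz.
52.2 kHz > fs/2 = 31.45 kHz, folds to fs − 52.2 kHz = 10.7 kHz.

10.7 kHz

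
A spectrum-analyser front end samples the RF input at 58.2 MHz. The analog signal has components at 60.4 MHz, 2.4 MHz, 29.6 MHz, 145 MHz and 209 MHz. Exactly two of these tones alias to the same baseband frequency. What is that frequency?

fs/2 = 29.1 MHz.
60.4 MHz mod fs = 2.2 MHz.
2.2 MHz ≤ fs/2 = 29.1 MHz, appears at 2.2 MHz.
2.4 MHz ≤ fs/2 = 29.1 MHz, passes unchanged.
29.6 MHz > fs/2 = 29.1 MHz, folds to fs − 29.6 MHz = 28.6 MHz.
145 MHz mod fs = 28.6 MHz.
28.6 MHz ≤ fs/2 = 29.1 MHz, appears at 28.6 MHz.
209 MHz mod fs = 34.4 MHz.
34.4 MHz > fs/2 = 29.1 MHz, folds to fs − 34.4 MHz = 23.8 MHz.
29.6 MHz and 145 MHz both map to 28.6 MHz.

28.6 MHz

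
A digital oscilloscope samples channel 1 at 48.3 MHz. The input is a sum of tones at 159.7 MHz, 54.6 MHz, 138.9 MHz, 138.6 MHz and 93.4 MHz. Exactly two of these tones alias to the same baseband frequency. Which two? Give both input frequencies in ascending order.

54.6 MHz, 138.6 MHz

fs/2 = 24.15 MHz.
159.7 MHz mod fs = 14.8 MHz.
14.8 MHz ≤ fs/2 = 24.15 MHz, appears at 14.8 MHz.
54.6 MHz mod fs = 6.3 MHz.
6.3 MHz ≤ fs/2 = 24.15 MHz, appears at 6.3 MHz.
138.9 MHz mod fs = 42.3 MHz.
42.3 MHz > fs/2 = 24.15 MHz, folds to fs − 42.3 MHz = 6 MHz.
138.6 MHz mod fs = 42 MHz.
42 MHz > fs/2 = 24.15 MHz, folds to fs − 42 MHz = 6.3 MHz.
93.4 MHz mod fs = 45.1 MHz.
45.1 MHz > fs/2 = 24.15 MHz, folds to fs − 45.1 MHz = 3.2 MHz.
54.6 MHz and 138.6 MHz both map to 6.3 MHz.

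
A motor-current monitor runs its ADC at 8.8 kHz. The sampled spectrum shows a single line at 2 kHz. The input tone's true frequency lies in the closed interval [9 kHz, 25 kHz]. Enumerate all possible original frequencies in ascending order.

10.8 kHz, 15.6 kHz, 19.6 kHz, 24.4 kHz

Frequencies that alias to 2 kHz are k·fs ± 2 kHz for integer k ≥ 0.
k=0: 2 kHz.
k=1: 6.8 kHz, 10.8 kHz.
k=2: 15.6 kHz, 19.6 kHz.
k=3: 24.4 kHz, 28.4 kHz.
k=4: 33.2 kHz, 37.2 kHz.
Within [9 kHz, 25 kHz]: 10.8 kHz, 15.6 kHz, 19.6 kHz, 24.4 kHz.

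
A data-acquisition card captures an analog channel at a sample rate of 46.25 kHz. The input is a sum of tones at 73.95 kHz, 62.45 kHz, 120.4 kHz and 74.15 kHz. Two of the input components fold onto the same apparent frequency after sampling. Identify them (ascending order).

74.15 kHz, 120.4 kHz

fs/2 = 23.125 kHz.
73.95 kHz mod fs = 27.7 kHz.
27.7 kHz > fs/2 = 23.125 kHz, folds to fs − 27.7 kHz = 18.55 kHz.
62.45 kHz mod fs = 16.2 kHz.
16.2 kHz ≤ fs/2 = 23.125 kHz, appears at 16.2 kHz.
120.4 kHz mod fs = 27.9 kHz.
27.9 kHz > fs/2 = 23.125 kHz, folds to fs − 27.9 kHz = 18.35 kHz.
74.15 kHz mod fs = 27.9 kHz.
27.9 kHz > fs/2 = 23.125 kHz, folds to fs − 27.9 kHz = 18.35 kHz.
74.15 kHz and 120.4 kHz both map to 18.35 kHz.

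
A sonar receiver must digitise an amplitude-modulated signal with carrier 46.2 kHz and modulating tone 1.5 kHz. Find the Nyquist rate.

95.4 kHz

AM sidebands sit at fc ± fm = 44.7 kHz and 47.7 kHz.
Highest-frequency component: 47.7 kHz.
Nyquist rate = 2 × 47.7 kHz = 95.4 kHz.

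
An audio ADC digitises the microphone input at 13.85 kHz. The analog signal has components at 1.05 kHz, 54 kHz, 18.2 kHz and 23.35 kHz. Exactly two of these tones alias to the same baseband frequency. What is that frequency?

4.35 kHz

fs/2 = 6.925 kHz.
1.05 kHz ≤ fs/2 = 6.925 kHz, passes unchanged.
54 kHz mod fs = 12.45 kHz.
12.45 kHz > fs/2 = 6.925 kHz, folds to fs − 12.45 kHz = 1.4 kHz.
18.2 kHz mod fs = 4.35 kHz.
4.35 kHz ≤ fs/2 = 6.925 kHz, appears at 4.35 kHz.
23.35 kHz mod fs = 9.5 kHz.
9.5 kHz > fs/2 = 6.925 kHz, folds to fs − 9.5 kHz = 4.35 kHz.
18.2 kHz and 23.35 kHz both map to 4.35 kHz.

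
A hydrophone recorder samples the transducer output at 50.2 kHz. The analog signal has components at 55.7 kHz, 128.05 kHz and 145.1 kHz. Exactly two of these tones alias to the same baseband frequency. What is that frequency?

5.5 kHz

fs/2 = 25.1 kHz.
55.7 kHz mod fs = 5.5 kHz.
5.5 kHz ≤ fs/2 = 25.1 kHz, appears at 5.5 kHz.
128.05 kHz mod fs = 27.65 kHz.
27.65 kHz > fs/2 = 25.1 kHz, folds to fs − 27.65 kHz = 22.55 kHz.
145.1 kHz mod fs = 44.7 kHz.
44.7 kHz > fs/2 = 25.1 kHz, folds to fs − 44.7 kHz = 5.5 kHz.
55.7 kHz and 145.1 kHz both map to 5.5 kHz.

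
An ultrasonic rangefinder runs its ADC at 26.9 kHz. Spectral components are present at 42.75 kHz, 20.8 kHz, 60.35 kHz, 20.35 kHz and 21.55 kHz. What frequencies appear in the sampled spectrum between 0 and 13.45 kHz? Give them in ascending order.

5.35 kHz, 6.1 kHz, 6.55 kHz, 11.05 kHz

fs/2 = 13.45 kHz.
42.75 kHz mod fs = 15.85 kHz.
15.85 kHz > fs/2 = 13.45 kHz, folds to fs − 15.85 kHz = 11.05 kHz.
20.8 kHz > fs/2 = 13.45 kHz, folds to fs − 20.8 kHz = 6.1 kHz.
60.35 kHz mod fs = 6.55 kHz.
6.55 kHz ≤ fs/2 = 13.45 kHz, appears at 6.55 kHz.
20.35 kHz > fs/2 = 13.45 kHz, folds to fs − 20.35 kHz = 6.55 kHz.
21.55 kHz > fs/2 = 13.45 kHz, folds to fs − 21.55 kHz = 5.35 kHz.
Distinct values: {5.35 kHz, 6.1 kHz, 6.55 kHz, 11.05 kHz}.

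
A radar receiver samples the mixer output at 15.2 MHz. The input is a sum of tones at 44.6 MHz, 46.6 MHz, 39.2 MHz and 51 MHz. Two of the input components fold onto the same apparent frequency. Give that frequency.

1 MHz

fs/2 = 7.6 MHz.
44.6 MHz mod fs = 14.2 MHz.
14.2 MHz > fs/2 = 7.6 MHz, folds to fs − 14.2 MHz = 1 MHz.
46.6 MHz mod fs = 1 MHz.
1 MHz ≤ fs/2 = 7.6 MHz, appears at 1 MHz.
39.2 MHz mod fs = 8.8 MHz.
8.8 MHz > fs/2 = 7.6 MHz, folds to fs − 8.8 MHz = 6.4 MHz.
51 MHz mod fs = 5.4 MHz.
5.4 MHz ≤ fs/2 = 7.6 MHz, appears at 5.4 MHz.
44.6 MHz and 46.6 MHz both map to 1 MHz.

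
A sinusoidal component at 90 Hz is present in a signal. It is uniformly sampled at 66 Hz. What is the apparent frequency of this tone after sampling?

24 Hz

90 Hz mod fs = 24 Hz.
24 Hz ≤ fs/2 = 33 Hz, appears at 24 Hz.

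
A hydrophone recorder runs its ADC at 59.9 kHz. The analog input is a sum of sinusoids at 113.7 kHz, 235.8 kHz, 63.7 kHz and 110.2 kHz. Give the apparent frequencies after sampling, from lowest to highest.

fs/2 = 29.95 kHz.
113.7 kHz mod fs = 53.8 kHz.
53.8 kHz > fs/2 = 29.95 kHz, folds to fs − 53.8 kHz = 6.1 kHz.
235.8 kHz mod fs = 56.1 kHz.
56.1 kHz > fs/2 = 29.95 kHz, folds to fs − 56.1 kHz = 3.8 kHz.
63.7 kHz mod fs = 3.8 kHz.
3.8 kHz ≤ fs/2 = 29.95 kHz, appears at 3.8 kHz.
110.2 kHz mod fs = 50.3 kHz.
50.3 kHz > fs/2 = 29.95 kHz, folds to fs − 50.3 kHz = 9.6 kHz.
Distinct values: {3.8 kHz, 6.1 kHz, 9.6 kHz}.

3.8 kHz, 6.1 kHz, 9.6 kHz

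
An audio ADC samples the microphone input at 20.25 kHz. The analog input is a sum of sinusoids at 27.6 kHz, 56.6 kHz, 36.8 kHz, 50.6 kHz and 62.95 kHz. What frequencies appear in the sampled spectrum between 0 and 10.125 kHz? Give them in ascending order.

fs/2 = 10.125 kHz.
27.6 kHz mod fs = 7.35 kHz.
7.35 kHz ≤ fs/2 = 10.125 kHz, appears at 7.35 kHz.
56.6 kHz mod fs = 16.1 kHz.
16.1 kHz > fs/2 = 10.125 kHz, folds to fs − 16.1 kHz = 4.15 kHz.
36.8 kHz mod fs = 16.55 kHz.
16.55 kHz > fs/2 = 10.125 kHz, folds to fs − 16.55 kHz = 3.7 kHz.
50.6 kHz mod fs = 10.1 kHz.
10.1 kHz ≤ fs/2 = 10.125 kHz, appears at 10.1 kHz.
62.95 kHz mod fs = 2.2 kHz.
2.2 kHz ≤ fs/2 = 10.125 kHz, appears at 2.2 kHz.
Distinct values: {2.2 kHz, 3.7 kHz, 4.15 kHz, 7.35 kHz, 10.1 kHz}.

2.2 kHz, 3.7 kHz, 4.15 kHz, 7.35 kHz, 10.1 kHz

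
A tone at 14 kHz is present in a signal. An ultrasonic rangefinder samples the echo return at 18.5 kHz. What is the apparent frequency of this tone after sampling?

4.5 kHz

14 kHz > fs/2 = 9.25 kHz, folds to fs − 14 kHz = 4.5 kHz.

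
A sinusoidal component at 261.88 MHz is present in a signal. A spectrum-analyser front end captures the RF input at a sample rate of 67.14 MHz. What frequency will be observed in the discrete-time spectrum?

261.88 MHz mod fs = 60.46 MHz.
60.46 MHz > fs/2 = 33.57 MHz, folds to fs − 60.46 MHz = 6.68 MHz.

6.68 MHz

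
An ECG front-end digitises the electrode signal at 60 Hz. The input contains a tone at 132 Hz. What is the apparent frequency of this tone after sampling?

12 Hz

132 Hz mod fs = 12 Hz.
12 Hz ≤ fs/2 = 30 Hz, appears at 12 Hz.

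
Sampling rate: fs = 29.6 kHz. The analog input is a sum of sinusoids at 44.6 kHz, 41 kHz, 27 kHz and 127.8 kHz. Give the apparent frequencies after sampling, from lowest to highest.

fs/2 = 14.8 kHz.
44.6 kHz mod fs = 15 kHz.
15 kHz > fs/2 = 14.8 kHz, folds to fs − 15 kHz = 14.6 kHz.
41 kHz mod fs = 11.4 kHz.
11.4 kHz ≤ fs/2 = 14.8 kHz, appears at 11.4 kHz.
27 kHz > fs/2 = 14.8 kHz, folds to fs − 27 kHz = 2.6 kHz.
127.8 kHz mod fs = 9.4 kHz.
9.4 kHz ≤ fs/2 = 14.8 kHz, appears at 9.4 kHz.
Distinct values: {2.6 kHz, 9.4 kHz, 11.4 kHz, 14.6 kHz}.

2.6 kHz, 9.4 kHz, 11.4 kHz, 14.6 kHz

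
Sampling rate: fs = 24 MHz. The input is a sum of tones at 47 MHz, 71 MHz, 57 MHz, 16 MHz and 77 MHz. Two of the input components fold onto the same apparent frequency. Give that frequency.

1 MHz

fs/2 = 12 MHz.
47 MHz mod fs = 23 MHz.
23 MHz > fs/2 = 12 MHz, folds to fs − 23 MHz = 1 MHz.
71 MHz mod fs = 23 MHz.
23 MHz > fs/2 = 12 MHz, folds to fs − 23 MHz = 1 MHz.
57 MHz mod fs = 9 MHz.
9 MHz ≤ fs/2 = 12 MHz, appears at 9 MHz.
16 MHz > fs/2 = 12 MHz, folds to fs − 16 MHz = 8 MHz.
77 MHz mod fs = 5 MHz.
5 MHz ≤ fs/2 = 12 MHz, appears at 5 MHz.
47 MHz and 71 MHz both map to 1 MHz.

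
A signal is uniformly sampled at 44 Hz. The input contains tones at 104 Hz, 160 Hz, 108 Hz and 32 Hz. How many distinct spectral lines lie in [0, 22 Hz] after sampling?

3

fs/2 = 22 Hz.
104 Hz mod fs = 16 Hz.
16 Hz ≤ fs/2 = 22 Hz, appears at 16 Hz.
160 Hz mod fs = 28 Hz.
28 Hz > fs/2 = 22 Hz, folds to fs − 28 Hz = 16 Hz.
108 Hz mod fs = 20 Hz.
20 Hz ≤ fs/2 = 22 Hz, appears at 20 Hz.
32 Hz > fs/2 = 22 Hz, folds to fs − 32 Hz = 12 Hz.
Distinct values: {12 Hz, 16 Hz, 20 Hz} → 3.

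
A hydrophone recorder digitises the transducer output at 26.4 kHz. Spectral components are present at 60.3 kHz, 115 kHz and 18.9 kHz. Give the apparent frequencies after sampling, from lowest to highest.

7.5 kHz, 9.4 kHz

fs/2 = 13.2 kHz.
60.3 kHz mod fs = 7.5 kHz.
7.5 kHz ≤ fs/2 = 13.2 kHz, appears at 7.5 kHz.
115 kHz mod fs = 9.4 kHz.
9.4 kHz ≤ fs/2 = 13.2 kHz, appears at 9.4 kHz.
18.9 kHz > fs/2 = 13.2 kHz, folds to fs − 18.9 kHz = 7.5 kHz.
Distinct values: {7.5 kHz, 9.4 kHz}.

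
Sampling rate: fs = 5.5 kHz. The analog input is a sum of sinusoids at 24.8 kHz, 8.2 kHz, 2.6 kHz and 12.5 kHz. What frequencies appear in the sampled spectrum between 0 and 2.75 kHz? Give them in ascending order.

1.5 kHz, 2.6 kHz, 2.7 kHz

fs/2 = 2.75 kHz.
24.8 kHz mod fs = 2.8 kHz.
2.8 kHz > fs/2 = 2.75 kHz, folds to fs − 2.8 kHz = 2.7 kHz.
8.2 kHz mod fs = 2.7 kHz.
2.7 kHz ≤ fs/2 = 2.75 kHz, appears at 2.7 kHz.
2.6 kHz ≤ fs/2 = 2.75 kHz, passes unchanged.
12.5 kHz mod fs = 1.5 kHz.
1.5 kHz ≤ fs/2 = 2.75 kHz, appears at 1.5 kHz.
Distinct values: {1.5 kHz, 2.6 kHz, 2.7 kHz}.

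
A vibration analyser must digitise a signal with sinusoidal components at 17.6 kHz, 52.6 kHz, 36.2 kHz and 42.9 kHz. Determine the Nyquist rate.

105.2 kHz

Highest-frequency component: 52.6 kHz.
Nyquist rate = 2 × 52.6 kHz = 105.2 kHz.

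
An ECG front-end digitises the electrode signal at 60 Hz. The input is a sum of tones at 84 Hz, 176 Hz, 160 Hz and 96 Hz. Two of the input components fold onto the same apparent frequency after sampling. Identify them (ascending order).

fs/2 = 30 Hz.
84 Hz mod fs = 24 Hz.
24 Hz ≤ fs/2 = 30 Hz, appears at 24 Hz.
176 Hz mod fs = 56 Hz.
56 Hz > fs/2 = 30 Hz, folds to fs − 56 Hz = 4 Hz.
160 Hz mod fs = 40 Hz.
40 Hz > fs/2 = 30 Hz, folds to fs − 40 Hz = 20 Hz.
96 Hz mod fs = 36 Hz.
36 Hz > fs/2 = 30 Hz, folds to fs − 36 Hz = 24 Hz.
84 Hz and 96 Hz both map to 24 Hz.

84 Hz, 96 Hz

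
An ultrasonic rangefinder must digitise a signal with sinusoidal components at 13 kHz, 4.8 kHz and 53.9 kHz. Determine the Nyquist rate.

107.8 kHz

Highest-frequency component: 53.9 kHz.
Nyquist rate = 2 × 53.9 kHz = 107.8 kHz.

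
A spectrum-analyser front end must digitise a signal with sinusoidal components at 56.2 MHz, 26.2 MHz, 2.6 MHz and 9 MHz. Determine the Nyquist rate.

Highest-frequency component: 56.2 MHz.
Nyquist rate = 2 × 56.2 MHz = 112.4 MHz.

112.4 MHz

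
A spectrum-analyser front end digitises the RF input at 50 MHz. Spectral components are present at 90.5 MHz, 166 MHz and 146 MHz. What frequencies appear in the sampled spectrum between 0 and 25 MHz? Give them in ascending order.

4 MHz, 9.5 MHz, 16 MHz

fs/2 = 25 MHz.
90.5 MHz mod fs = 40.5 MHz.
40.5 MHz > fs/2 = 25 MHz, folds to fs − 40.5 MHz = 9.5 MHz.
166 MHz mod fs = 16 MHz.
16 MHz ≤ fs/2 = 25 MHz, appears at 16 MHz.
146 MHz mod fs = 46 MHz.
46 MHz > fs/2 = 25 MHz, folds to fs − 46 MHz = 4 MHz.
Distinct values: {4 MHz, 9.5 MHz, 16 MHz}.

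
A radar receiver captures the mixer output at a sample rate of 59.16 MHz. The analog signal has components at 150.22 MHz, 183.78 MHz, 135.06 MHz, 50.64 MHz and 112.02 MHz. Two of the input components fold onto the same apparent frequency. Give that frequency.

fs/2 = 29.58 MHz.
150.22 MHz mod fs = 31.9 MHz.
31.9 MHz > fs/2 = 29.58 MHz, folds to fs − 31.9 MHz = 27.26 MHz.
183.78 MHz mod fs = 6.3 MHz.
6.3 MHz ≤ fs/2 = 29.58 MHz, appears at 6.3 MHz.
135.06 MHz mod fs = 16.74 MHz.
16.74 MHz ≤ fs/2 = 29.58 MHz, appears at 16.74 MHz.
50.64 MHz > fs/2 = 29.58 MHz, folds to fs − 50.64 MHz = 8.52 MHz.
112.02 MHz mod fs = 52.86 MHz.
52.86 MHz > fs/2 = 29.58 MHz, folds to fs − 52.86 MHz = 6.3 MHz.
112.02 MHz and 183.78 MHz both map to 6.3 MHz.

6.3 MHz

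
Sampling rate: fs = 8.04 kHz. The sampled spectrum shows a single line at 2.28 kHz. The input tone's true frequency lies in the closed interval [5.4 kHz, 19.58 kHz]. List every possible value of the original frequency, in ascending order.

Frequencies that alias to 2.28 kHz are k·fs ± 2.28 kHz for integer k ≥ 0.
k=0: 2.28 kHz.
k=1: 5.76 kHz, 10.32 kHz.
k=2: 13.8 kHz, 18.36 kHz.
k=3: 21.84 kHz, 26.4 kHz.
Within [5.4 kHz, 19.58 kHz]: 5.76 kHz, 10.32 kHz, 13.8 kHz, 18.36 kHz.

5.76 kHz, 10.32 kHz, 13.8 kHz, 18.36 kHz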